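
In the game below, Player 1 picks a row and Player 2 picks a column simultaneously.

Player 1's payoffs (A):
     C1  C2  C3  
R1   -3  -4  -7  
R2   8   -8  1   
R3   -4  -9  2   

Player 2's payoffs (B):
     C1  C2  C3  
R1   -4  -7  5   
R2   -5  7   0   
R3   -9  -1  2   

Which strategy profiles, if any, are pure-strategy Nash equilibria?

Check mutual best responses: a cell is a NE iff neither player can gain by unilaterally deviating.
Player 1's best responses — vs C1: R2 (payoff 8); vs C2: R1 (payoff -4); vs C3: R3 (payoff 2).
Player 2's best responses — vs R1: C3 (payoff 5); vs R2: C2 (payoff 7); vs R3: C3 (payoff 2).
The only mutual best response is (R3, C3); neither player gains by switching there.

(R3, C3)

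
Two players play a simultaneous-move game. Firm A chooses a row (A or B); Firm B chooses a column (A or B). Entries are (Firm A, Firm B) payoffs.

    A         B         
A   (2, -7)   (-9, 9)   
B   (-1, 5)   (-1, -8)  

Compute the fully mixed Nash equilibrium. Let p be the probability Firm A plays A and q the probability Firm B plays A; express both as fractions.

In a mixed NE each player is indifferent between their pure strategies, so the opponent's mix sets the indifference.
Firm B indifferent between A and B: p·(-7) + (1−p)·5 = p·9 + (1−p)·(-8) ⟹ 5 + (-12)p = (-8) + 17p ⟹ p = 13/29.
Firm A indifferent between A and B: q·2 + (1−q)·(-9) = q·(-1) + (1−q)·(-1) ⟹ (-9) + 11q = (-1) + 0q ⟹ q = 8/11.

p = 13/29, q = 8/11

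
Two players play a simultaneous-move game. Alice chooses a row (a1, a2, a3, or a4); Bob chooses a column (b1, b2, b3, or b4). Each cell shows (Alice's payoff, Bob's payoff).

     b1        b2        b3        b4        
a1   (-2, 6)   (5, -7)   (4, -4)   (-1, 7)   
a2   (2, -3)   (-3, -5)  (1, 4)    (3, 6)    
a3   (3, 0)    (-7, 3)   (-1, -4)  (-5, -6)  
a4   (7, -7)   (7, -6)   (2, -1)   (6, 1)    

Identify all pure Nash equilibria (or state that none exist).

Check mutual best responses: a cell is a NE iff neither player can gain by unilaterally deviating.
Alice's best responses — vs b1: a4 (payoff 7); vs b2: a4 (payoff 7); vs b3: a1 (payoff 4); vs b4: a4 (payoff 6).
Bob's best responses — vs a1: b4 (payoff 7); vs a2: b4 (payoff 6); vs a3: b2 (payoff 3); vs a4: b4 (payoff 1).
The only mutual best response is (a4, b4); neither player gains by switching there.

(a4, b4)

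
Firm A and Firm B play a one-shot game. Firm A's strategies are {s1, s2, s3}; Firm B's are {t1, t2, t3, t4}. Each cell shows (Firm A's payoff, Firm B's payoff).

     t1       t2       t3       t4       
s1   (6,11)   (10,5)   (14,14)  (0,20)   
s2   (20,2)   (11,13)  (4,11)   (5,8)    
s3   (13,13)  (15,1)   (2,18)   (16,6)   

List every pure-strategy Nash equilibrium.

There is no pure-strategy Nash equilibrium

Check mutual best responses: a cell is a NE iff neither player can gain by unilaterally deviating.
Firm A's best responses — vs t1: s2 (payoff 20); vs t2: s3 (payoff 15); vs t3: s1 (payoff 14); vs t4: s3 (payoff 16).
Firm B's best responses — vs s1: t4 (payoff 20); vs s2: t2 (payoff 13); vs s3: t3 (payoff 18).
No cell has both players best-responding. For instance, Firm A's best reply to t3 is s1, but against s1 Firm B prefers t4 over t3.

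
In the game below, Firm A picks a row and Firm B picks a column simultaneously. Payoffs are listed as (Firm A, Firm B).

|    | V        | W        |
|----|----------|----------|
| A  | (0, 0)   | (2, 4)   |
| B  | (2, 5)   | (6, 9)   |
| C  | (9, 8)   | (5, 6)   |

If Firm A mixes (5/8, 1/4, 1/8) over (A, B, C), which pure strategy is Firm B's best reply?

W

Firm B's best reply maximizes expected payoff against the mix.
V: (5/8)·0 + (1/4)·5 + (1/8)·8 = 9/4
W: (5/8)·4 + (1/4)·9 + (1/8)·6 = 11/2
Highest expected payoff is 11/2, from W.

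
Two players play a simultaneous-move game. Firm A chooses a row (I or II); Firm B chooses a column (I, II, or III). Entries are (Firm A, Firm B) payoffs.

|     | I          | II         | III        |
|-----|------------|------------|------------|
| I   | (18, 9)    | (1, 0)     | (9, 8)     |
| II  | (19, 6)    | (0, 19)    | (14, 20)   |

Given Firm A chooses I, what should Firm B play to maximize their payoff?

With Firm A fixed at I, Firm B's payoffs are: I → 9, II → 0, III → 8.
The maximum is 9, achieved by I.

I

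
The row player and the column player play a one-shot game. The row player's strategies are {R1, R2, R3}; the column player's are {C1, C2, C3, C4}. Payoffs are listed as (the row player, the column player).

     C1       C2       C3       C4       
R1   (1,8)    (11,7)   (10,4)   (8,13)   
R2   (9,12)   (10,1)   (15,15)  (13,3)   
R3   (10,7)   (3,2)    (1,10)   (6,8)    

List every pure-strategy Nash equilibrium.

Find each player's best response to every opponent strategy; NE are the intersections.
The row player's best responses — vs C1: R3 (payoff 10); vs C2: R1 (payoff 11); vs C3: R2 (payoff 15); vs C4: R2 (payoff 13).
The column player's best responses — vs R1: C4 (payoff 13); vs R2: C3 (payoff 15); vs R3: C3 (payoff 10).
The only mutual best response is (R2, C3); neither player gains by switching there.

(R2, C3)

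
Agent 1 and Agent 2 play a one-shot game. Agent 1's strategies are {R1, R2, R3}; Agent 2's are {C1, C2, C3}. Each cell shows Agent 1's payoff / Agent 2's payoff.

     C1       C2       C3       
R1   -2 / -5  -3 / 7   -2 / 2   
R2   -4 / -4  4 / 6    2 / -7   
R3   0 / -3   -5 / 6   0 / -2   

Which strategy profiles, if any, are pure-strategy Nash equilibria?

A profile is a Nash equilibrium when each player is best-responding to the other.
Agent 1's best responses — vs C1: R3 (payoff 0); vs C2: R2 (payoff 4); vs C3: R2 (payoff 2).
Agent 2's best responses — vs R1: C2 (payoff 7); vs R2: C2 (payoff 6); vs R3: C2 (payoff 6).
The only mutual best response is (R2, C2); neither player gains by switching there.

(R2, C2)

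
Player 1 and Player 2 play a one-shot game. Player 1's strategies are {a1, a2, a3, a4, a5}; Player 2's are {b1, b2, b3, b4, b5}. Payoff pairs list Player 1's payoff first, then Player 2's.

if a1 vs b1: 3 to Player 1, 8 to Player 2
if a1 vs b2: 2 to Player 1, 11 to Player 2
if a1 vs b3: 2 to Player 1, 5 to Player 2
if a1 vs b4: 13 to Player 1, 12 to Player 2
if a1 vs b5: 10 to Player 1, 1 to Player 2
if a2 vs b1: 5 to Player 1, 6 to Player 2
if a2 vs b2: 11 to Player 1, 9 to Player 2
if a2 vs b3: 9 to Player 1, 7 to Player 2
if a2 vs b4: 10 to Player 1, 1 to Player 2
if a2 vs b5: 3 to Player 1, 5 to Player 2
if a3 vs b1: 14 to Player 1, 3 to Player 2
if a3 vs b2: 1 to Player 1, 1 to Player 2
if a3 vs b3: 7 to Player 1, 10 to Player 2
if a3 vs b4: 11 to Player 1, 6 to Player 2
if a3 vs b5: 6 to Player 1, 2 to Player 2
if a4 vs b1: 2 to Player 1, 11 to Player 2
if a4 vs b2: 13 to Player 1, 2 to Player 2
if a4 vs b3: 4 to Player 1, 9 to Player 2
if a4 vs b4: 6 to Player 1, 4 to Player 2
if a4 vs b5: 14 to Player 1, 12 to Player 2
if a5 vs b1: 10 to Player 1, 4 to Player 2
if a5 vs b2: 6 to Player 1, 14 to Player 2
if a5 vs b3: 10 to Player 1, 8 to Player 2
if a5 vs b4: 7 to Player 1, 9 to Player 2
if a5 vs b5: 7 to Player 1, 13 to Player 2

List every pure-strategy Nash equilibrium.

(a1, b4) and (a4, b5)

Check mutual best responses: a cell is a NE iff neither player can gain by unilaterally deviating.
Player 1's best responses — vs b1: a3 (payoff 14); vs b2: a4 (payoff 13); vs b3: a5 (payoff 10); vs b4: a1 (payoff 13); vs b5: a4 (payoff 14).
Player 2's best responses — vs a1: b4 (payoff 12); vs a2: b2 (payoff 9); vs a3: b3 (payoff 10); vs a4: b5 (payoff 12); vs a5: b2 (payoff 14).
Mutual best responses occur at (a1, b4) and (a4, b5); at each, neither player gains by switching.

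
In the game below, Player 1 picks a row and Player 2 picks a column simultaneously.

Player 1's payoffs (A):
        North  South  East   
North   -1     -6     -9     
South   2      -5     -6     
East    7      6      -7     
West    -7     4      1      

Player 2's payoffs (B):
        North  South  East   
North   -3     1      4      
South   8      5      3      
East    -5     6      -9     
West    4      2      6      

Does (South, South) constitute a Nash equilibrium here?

Holding Player 2 at South: Player 1 gets -5 from South but could get 6 by switching to East. Player 1 has a profitable deviation.

No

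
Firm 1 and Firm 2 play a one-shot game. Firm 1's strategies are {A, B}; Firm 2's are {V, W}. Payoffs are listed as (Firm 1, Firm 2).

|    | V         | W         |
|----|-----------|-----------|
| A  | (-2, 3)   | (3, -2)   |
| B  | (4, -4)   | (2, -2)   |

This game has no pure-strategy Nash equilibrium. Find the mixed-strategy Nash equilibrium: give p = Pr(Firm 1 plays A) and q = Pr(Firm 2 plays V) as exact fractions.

p = 2/7, q = 1/7

In a mixed NE each player is indifferent between their pure strategies, so the opponent's mix sets the indifference.
Firm 2 indifferent between V and W: p·3 + (1−p)·(-4) = p·(-2) + (1−p)·(-2) ⟹ (-4) + 7p = (-2) + 0p ⟹ p = 2/7.
Firm 1 indifferent between A and B: q·(-2) + (1−q)·3 = q·4 + (1−q)·2 ⟹ 3 + (-5)q = 2 + 2q ⟹ q = 1/7.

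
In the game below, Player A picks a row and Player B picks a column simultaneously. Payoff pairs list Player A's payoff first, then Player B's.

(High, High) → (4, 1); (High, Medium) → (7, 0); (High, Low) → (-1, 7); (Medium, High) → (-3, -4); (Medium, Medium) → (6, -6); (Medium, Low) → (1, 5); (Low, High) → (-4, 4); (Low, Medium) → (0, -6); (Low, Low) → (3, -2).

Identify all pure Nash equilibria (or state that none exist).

Find each player's best response to every opponent strategy; NE are the intersections.
Player A's best responses — vs High: High (payoff 4); vs Medium: High (payoff 7); vs Low: Low (payoff 3).
Player B's best responses — vs High: Low (payoff 7); vs Medium: Low (payoff 5); vs Low: High (payoff 4).
No cell has both players best-responding. For instance, Player A's best reply to Medium is High, but against High Player B prefers Low over Medium.

No pure-strategy Nash equilibrium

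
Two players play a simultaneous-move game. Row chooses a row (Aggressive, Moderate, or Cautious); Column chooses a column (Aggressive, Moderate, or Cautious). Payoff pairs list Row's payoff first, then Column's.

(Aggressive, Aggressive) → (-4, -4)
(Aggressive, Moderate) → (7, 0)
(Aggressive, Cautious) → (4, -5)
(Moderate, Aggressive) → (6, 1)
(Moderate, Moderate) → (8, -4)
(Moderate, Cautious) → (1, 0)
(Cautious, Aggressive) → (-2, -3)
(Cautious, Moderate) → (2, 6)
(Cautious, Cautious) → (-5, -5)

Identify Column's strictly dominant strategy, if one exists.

No strictly dominant strategy

A strategy is strictly dominant if it gives Column a strictly higher payoff than every other strategy, against every choice by the opponent.
Aggressive is not dominant: against Aggressive, Moderate gives 0 > -4.
Moderate is not dominant: against Moderate, Aggressive gives 1 > -4.
Cautious is not dominant: against Aggressive, Aggressive gives -4 > -5.
No single strategy is best against every opponent action.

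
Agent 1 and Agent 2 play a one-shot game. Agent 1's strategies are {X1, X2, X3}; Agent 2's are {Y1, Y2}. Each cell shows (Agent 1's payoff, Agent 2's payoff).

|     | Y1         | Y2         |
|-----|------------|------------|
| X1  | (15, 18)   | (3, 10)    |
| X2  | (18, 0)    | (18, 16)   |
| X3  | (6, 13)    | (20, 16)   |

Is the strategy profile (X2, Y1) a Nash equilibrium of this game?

Holding Agent 2 at Y1: Agent 1 gets 18 from X2, versus 15 from X1, 6 from X3. No profitable deviation for Agent 1.
Holding Agent 1 at X2: Agent 2 gets 0 from Y1 but could get 16 by switching to Y2. Agent 2 has a profitable deviation.

No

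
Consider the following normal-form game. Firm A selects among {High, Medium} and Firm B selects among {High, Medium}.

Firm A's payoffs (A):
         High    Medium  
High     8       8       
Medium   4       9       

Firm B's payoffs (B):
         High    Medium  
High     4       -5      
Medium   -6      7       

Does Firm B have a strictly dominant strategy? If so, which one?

Check whether one of Firm B's strategies beats all alternatives regardless of what the opponent does.
High is not dominant: against Medium, Medium gives 7 > -6.
Medium is not dominant: against High, High gives 4 > -5.
No single strategy is best against every opponent action.

No strictly dominant strategy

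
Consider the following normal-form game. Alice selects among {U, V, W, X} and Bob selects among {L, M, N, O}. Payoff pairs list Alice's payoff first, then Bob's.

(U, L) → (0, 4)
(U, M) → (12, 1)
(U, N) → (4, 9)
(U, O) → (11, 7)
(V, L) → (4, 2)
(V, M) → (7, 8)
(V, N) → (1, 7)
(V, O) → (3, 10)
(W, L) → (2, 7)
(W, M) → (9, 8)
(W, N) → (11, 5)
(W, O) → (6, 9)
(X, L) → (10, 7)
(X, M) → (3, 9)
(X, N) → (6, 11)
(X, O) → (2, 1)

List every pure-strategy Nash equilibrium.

A profile is a Nash equilibrium when each player is best-responding to the other.
Alice's best responses — vs L: X (payoff 10); vs M: U (payoff 12); vs N: W (payoff 11); vs O: U (payoff 11).
Bob's best responses — vs U: N (payoff 9); vs V: O (payoff 10); vs W: O (payoff 9); vs X: N (payoff 11).
No cell has both players best-responding. For instance, Alice's best reply to N is W, but against W Bob prefers O over N.

None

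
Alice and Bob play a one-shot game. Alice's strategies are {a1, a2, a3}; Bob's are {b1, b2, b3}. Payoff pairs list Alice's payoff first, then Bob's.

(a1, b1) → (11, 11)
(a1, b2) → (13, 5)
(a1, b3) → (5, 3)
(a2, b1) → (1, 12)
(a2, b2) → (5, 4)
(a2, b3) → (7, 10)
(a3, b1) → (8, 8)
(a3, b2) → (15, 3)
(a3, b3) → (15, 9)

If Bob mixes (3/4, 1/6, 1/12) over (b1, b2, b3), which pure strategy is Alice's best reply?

Alice's best reply maximizes expected payoff against the mix.
a1: (3/4)·11 + (1/6)·13 + (1/12)·5 = 65/6
a2: (3/4)·1 + (1/6)·5 + (1/12)·7 = 13/6
a3: (3/4)·8 + (1/6)·15 + (1/12)·15 = 39/4
Highest expected payoff is 65/6, from a1.

a1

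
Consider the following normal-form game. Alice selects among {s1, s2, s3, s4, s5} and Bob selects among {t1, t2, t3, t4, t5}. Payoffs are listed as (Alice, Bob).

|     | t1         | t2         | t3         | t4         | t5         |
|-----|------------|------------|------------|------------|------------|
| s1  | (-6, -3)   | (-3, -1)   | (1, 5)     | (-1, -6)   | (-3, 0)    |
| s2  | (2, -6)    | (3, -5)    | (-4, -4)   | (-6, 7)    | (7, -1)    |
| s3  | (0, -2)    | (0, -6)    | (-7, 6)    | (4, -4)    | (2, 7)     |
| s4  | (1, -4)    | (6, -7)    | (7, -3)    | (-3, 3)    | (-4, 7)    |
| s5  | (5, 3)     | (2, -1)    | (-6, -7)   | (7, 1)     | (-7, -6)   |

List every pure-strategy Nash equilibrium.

(s5, t1)

Check mutual best responses: a cell is a NE iff neither player can gain by unilaterally deviating.
Alice's best responses — vs t1: s5 (payoff 5); vs t2: s4 (payoff 6); vs t3: s4 (payoff 7); vs t4: s5 (payoff 7); vs t5: s2 (payoff 7).
Bob's best responses — vs s1: t3 (payoff 5); vs s2: t4 (payoff 7); vs s3: t5 (payoff 7); vs s4: t5 (payoff 7); vs s5: t1 (payoff 3).
The only mutual best response is (s5, t1); neither player gains by switching there.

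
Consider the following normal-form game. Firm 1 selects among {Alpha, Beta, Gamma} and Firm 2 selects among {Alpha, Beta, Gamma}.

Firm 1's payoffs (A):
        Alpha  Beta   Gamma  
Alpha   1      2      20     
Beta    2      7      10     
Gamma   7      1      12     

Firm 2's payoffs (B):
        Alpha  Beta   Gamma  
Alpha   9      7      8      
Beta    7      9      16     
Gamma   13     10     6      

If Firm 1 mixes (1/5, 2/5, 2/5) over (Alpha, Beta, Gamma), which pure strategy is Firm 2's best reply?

Gamma

Firm 2's best reply maximizes expected payoff against the mix.
Alpha: (1/5)·9 + (2/5)·7 + (2/5)·13 = 49/5
Beta: (1/5)·7 + (2/5)·9 + (2/5)·10 = 9
Gamma: (1/5)·8 + (2/5)·16 + (2/5)·6 = 52/5
Highest expected payoff is 52/5, from Gamma.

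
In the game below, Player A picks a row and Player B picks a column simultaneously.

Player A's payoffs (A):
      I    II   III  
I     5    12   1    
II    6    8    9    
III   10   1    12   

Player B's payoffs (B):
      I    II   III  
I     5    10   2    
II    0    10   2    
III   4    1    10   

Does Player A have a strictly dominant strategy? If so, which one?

None

Check whether one of Player A's strategies beats all alternatives regardless of what the opponent does.
I is not dominant: against I, II gives 6 > 5.
II is not dominant: against I, III gives 10 > 6.
III is not dominant: against II, I gives 12 > 1.
No single strategy is best against every opponent action.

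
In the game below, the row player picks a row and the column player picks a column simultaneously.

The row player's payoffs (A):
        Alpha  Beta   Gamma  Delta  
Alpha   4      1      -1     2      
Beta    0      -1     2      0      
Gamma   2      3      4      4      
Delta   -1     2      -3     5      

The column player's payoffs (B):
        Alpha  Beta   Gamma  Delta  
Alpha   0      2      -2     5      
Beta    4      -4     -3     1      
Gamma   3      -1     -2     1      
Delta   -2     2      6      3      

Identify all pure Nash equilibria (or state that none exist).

Check mutual best responses: a cell is a NE iff neither player can gain by unilaterally deviating.
The row player's best responses — vs Alpha: Alpha (payoff 4); vs Beta: Gamma (payoff 3); vs Gamma: Gamma (payoff 4); vs Delta: Delta (payoff 5).
The column player's best responses — vs Alpha: Delta (payoff 5); vs Beta: Alpha (payoff 4); vs Gamma: Alpha (payoff 3); vs Delta: Gamma (payoff 6).
No cell has both players best-responding. For instance, the row player's best reply to Beta is Gamma, but against Gamma the column player prefers Alpha over Beta.

None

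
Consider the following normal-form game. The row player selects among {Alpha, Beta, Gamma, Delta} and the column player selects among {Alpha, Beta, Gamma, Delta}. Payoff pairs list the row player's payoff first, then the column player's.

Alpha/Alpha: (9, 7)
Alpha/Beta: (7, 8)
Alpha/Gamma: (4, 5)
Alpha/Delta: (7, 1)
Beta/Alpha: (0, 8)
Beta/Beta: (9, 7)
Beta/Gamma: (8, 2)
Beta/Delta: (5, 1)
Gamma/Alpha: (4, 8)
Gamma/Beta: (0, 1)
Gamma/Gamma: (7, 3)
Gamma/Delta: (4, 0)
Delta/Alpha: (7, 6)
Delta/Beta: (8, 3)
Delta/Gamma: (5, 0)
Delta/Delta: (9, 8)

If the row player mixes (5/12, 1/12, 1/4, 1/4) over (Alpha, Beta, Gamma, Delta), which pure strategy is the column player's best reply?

Alpha

Compute the column player's expected payoff from each pure strategy against the given mix.
Alpha: (5/12)·7 + (1/12)·8 + (1/4)·8 + (1/4)·6 = 85/12
Beta: (5/12)·8 + (1/12)·7 + (1/4)·1 + (1/4)·3 = 59/12
Gamma: (5/12)·5 + (1/12)·2 + (1/4)·3 + (1/4)·0 = 3
Delta: (5/12)·1 + (1/12)·1 + (1/4)·0 + (1/4)·8 = 5/2
Highest expected payoff is 85/12, from Alpha.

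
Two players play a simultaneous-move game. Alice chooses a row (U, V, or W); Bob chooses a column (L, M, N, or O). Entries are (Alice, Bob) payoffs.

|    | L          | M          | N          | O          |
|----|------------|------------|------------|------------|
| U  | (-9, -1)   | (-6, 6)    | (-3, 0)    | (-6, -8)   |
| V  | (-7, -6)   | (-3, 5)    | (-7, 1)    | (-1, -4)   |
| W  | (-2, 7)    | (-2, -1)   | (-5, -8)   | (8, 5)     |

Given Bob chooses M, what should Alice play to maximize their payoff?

W

With Bob fixed at M, Alice's payoffs are: U → -6, V → -3, W → -2.
The maximum is -2, achieved by W.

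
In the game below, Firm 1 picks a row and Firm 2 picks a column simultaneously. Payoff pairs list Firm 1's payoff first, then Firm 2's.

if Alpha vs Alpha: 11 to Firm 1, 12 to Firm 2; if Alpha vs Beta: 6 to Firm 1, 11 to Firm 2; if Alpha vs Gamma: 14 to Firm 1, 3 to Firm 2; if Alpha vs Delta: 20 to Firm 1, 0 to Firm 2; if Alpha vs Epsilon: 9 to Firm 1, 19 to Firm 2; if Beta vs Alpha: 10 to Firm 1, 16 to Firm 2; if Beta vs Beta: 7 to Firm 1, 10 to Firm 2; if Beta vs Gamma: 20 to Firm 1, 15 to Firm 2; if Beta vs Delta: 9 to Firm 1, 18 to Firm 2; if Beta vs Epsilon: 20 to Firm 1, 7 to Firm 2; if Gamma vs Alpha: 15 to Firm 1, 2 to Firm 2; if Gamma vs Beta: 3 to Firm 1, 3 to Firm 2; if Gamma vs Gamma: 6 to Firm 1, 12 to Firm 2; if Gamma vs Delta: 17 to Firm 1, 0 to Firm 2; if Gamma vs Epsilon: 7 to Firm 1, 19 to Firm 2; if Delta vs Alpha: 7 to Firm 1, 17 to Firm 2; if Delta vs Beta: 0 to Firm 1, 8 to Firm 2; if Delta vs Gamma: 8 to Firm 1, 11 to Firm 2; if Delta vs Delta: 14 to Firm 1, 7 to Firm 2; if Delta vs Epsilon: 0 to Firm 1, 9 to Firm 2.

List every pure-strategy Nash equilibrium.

There is no pure-strategy Nash equilibrium

Check mutual best responses: a cell is a NE iff neither player can gain by unilaterally deviating.
Firm 1's best responses — vs Alpha: Gamma (payoff 15); vs Beta: Beta (payoff 7); vs Gamma: Beta (payoff 20); vs Delta: Alpha (payoff 20); vs Epsilon: Beta (payoff 20).
Firm 2's best responses — vs Alpha: Epsilon (payoff 19); vs Beta: Delta (payoff 18); vs Gamma: Epsilon (payoff 19); vs Delta: Alpha (payoff 17).
No cell has both players best-responding. For instance, Firm 1's best reply to Delta is Alpha, but against Alpha Firm 2 prefers Epsilon over Delta.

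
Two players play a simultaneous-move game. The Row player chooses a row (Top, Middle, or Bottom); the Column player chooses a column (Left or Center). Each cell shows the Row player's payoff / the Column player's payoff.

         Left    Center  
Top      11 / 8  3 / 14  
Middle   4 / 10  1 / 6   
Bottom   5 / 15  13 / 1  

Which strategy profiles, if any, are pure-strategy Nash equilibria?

A profile is a Nash equilibrium when each player is best-responding to the other.
The Row player's best responses — vs Left: Top (payoff 11); vs Center: Bottom (payoff 13).
The Column player's best responses — vs Top: Center (payoff 14); vs Middle: Left (payoff 10); vs Bottom: Left (payoff 15).
No cell has both players best-responding. For instance, the Row player's best reply to Center is Bottom, but against Bottom the Column player prefers Left over Center.

None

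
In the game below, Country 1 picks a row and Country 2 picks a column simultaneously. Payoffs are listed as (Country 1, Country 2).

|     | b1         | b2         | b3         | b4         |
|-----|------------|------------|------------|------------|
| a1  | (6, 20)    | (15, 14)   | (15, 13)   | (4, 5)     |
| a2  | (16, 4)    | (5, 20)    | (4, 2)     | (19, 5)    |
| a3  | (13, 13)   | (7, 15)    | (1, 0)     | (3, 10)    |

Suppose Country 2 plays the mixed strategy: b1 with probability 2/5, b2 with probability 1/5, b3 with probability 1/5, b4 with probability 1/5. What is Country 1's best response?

Country 1's best reply maximizes expected payoff against the mix.
a1: (2/5)·6 + (1/5)·15 + (1/5)·15 + (1/5)·4 = 46/5
a2: (2/5)·16 + (1/5)·5 + (1/5)·4 + (1/5)·19 = 12
a3: (2/5)·13 + (1/5)·7 + (1/5)·1 + (1/5)·3 = 37/5
Highest expected payoff is 12, from a2.

a2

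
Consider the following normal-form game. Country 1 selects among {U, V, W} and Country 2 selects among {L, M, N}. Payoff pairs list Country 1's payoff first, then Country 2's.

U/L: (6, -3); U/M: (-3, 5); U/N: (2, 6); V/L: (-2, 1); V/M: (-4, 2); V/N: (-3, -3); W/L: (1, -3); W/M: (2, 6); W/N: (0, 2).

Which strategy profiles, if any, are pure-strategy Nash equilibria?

(U, N) and (W, M)

Check mutual best responses: a cell is a NE iff neither player can gain by unilaterally deviating.
Country 1's best responses — vs L: U (payoff 6); vs M: W (payoff 2); vs N: U (payoff 2).
Country 2's best responses — vs U: N (payoff 6); vs V: M (payoff 2); vs W: M (payoff 6).
Mutual best responses occur at (U, N) and (W, M); at each, neither player gains by switching.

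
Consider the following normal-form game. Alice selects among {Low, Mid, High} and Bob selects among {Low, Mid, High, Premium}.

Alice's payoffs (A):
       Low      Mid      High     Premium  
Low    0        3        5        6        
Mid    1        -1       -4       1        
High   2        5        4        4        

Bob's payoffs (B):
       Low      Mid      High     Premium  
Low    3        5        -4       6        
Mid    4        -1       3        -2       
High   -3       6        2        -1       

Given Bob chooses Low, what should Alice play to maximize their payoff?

With Bob fixed at Low, Alice's payoffs are: Low → 0, Mid → 1, High → 2.
The maximum is 2, achieved by High.

High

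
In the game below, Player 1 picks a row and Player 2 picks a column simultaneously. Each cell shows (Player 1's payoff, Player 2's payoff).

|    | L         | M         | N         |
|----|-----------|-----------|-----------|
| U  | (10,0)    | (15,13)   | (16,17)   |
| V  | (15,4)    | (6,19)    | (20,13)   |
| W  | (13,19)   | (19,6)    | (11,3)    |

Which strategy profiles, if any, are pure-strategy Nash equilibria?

There is no pure-strategy Nash equilibrium

A profile is a Nash equilibrium when each player is best-responding to the other.
Player 1's best responses — vs L: V (payoff 15); vs M: W (payoff 19); vs N: V (payoff 20).
Player 2's best responses — vs U: N (payoff 17); vs V: M (payoff 19); vs W: L (payoff 19).
No cell has both players best-responding. For instance, Player 1's best reply to N is V, but against V Player 2 prefers M over N.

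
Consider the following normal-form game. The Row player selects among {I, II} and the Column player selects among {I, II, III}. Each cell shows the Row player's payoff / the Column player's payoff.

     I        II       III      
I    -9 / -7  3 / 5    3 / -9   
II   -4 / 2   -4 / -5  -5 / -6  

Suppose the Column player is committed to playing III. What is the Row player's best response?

With the Column player fixed at III, the Row player's payoffs are: I → 3, II → -5.
The maximum is 3, achieved by I.

I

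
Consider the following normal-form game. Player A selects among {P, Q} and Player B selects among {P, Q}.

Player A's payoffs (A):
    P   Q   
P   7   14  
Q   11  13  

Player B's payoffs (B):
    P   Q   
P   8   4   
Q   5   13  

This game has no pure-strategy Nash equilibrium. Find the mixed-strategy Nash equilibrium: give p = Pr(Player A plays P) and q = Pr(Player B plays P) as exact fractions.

p = 2/3, q = 1/5

Each player's mixing probability is pinned down by making the *other* player indifferent.
Player B indifferent between P and Q: p·8 + (1−p)·5 = p·4 + (1−p)·13 ⟹ 5 + 3p = 13 + (-9)p ⟹ p = 2/3.
Player A indifferent between P and Q: q·7 + (1−q)·14 = q·11 + (1−q)·13 ⟹ 14 + (-7)q = 13 + (-2)q ⟹ q = 1/5.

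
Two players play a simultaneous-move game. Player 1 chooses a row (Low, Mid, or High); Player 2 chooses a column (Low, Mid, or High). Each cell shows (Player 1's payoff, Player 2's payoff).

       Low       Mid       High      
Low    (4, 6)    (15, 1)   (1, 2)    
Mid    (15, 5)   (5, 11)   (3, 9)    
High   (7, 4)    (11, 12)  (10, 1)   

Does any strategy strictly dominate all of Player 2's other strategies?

None

Check whether one of Player 2's strategies beats all alternatives regardless of what the opponent does.
Low is not dominant: against Mid, Mid gives 11 > 5.
Mid is not dominant: against Low, Low gives 6 > 1.
High is not dominant: against Low, Low gives 6 > 2.
No single strategy is best against every opponent action.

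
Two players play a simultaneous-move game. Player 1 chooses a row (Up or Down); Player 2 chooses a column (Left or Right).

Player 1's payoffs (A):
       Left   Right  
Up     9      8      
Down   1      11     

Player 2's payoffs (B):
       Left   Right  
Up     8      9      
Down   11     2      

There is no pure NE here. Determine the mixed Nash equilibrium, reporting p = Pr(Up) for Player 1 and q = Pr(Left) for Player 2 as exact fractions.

p = 9/10, q = 3/11

In a mixed NE each player is indifferent between their pure strategies, so the opponent's mix sets the indifference.
Player 2 indifferent between Left and Right: p·8 + (1−p)·11 = p·9 + (1−p)·2 ⟹ 11 + (-3)p = 2 + 7p ⟹ p = 9/10.
Player 1 indifferent between Up and Down: q·9 + (1−q)·8 = q·1 + (1−q)·11 ⟹ 8 + 1q = 11 + (-10)q ⟹ q = 3/11.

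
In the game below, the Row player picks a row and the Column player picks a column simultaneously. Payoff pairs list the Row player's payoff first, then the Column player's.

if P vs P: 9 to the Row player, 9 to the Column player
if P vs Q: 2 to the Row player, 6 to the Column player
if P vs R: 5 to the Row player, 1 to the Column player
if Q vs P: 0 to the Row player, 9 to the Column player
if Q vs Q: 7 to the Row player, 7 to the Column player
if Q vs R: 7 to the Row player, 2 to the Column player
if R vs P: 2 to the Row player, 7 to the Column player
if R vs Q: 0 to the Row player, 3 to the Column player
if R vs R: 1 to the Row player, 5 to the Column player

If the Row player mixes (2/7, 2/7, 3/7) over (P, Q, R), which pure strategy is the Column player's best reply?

P

Compute the Column player's expected payoff from each pure strategy against the given mix.
P: (2/7)·9 + (2/7)·9 + (3/7)·7 = 57/7
Q: (2/7)·6 + (2/7)·7 + (3/7)·3 = 5
R: (2/7)·1 + (2/7)·2 + (3/7)·5 = 3
Highest expected payoff is 57/7, from P.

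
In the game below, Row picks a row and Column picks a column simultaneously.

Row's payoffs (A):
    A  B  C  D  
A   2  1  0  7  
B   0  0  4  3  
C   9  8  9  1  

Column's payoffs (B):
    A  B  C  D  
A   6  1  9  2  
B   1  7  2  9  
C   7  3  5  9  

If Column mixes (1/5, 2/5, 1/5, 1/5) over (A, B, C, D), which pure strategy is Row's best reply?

C

Row's best reply maximizes expected payoff against the mix.
A: (1/5)·2 + (2/5)·1 + (1/5)·0 + (1/5)·7 = 11/5
B: (1/5)·0 + (2/5)·0 + (1/5)·4 + (1/5)·3 = 7/5
C: (1/5)·9 + (2/5)·8 + (1/5)·9 + (1/5)·1 = 7
Highest expected payoff is 7, from C.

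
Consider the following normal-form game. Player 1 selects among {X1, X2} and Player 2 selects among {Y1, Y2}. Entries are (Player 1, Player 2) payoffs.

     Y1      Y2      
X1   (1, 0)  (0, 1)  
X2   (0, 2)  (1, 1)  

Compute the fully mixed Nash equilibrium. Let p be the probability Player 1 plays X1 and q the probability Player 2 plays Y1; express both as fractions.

p = 1/2, q = 1/2

In a mixed NE each player is indifferent between their pure strategies, so the opponent's mix sets the indifference.
Player 2 indifferent between Y1 and Y2: p·0 + (1−p)·2 = p·1 + (1−p)·1 ⟹ 2 + (-2)p = 1 + 0p ⟹ p = 1/2.
Player 1 indifferent between X1 and X2: q·1 + (1−q)·0 = q·0 + (1−q)·1 ⟹ 0 + 1q = 1 + (-1)q ⟹ q = 1/2.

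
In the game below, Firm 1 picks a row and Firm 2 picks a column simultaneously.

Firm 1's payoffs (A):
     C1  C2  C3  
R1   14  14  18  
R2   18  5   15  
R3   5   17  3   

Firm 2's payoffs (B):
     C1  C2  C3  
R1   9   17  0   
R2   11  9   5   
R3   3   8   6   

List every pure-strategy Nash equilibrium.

(R2, C1) and (R3, C2)

Find each player's best response to every opponent strategy; NE are the intersections.
Firm 1's best responses — vs C1: R2 (payoff 18); vs C2: R3 (payoff 17); vs C3: R1 (payoff 18).
Firm 2's best responses — vs R1: C2 (payoff 17); vs R2: C1 (payoff 11); vs R3: C2 (payoff 8).
Mutual best responses occur at (R2, C1) and (R3, C2); at each, neither player gains by switching.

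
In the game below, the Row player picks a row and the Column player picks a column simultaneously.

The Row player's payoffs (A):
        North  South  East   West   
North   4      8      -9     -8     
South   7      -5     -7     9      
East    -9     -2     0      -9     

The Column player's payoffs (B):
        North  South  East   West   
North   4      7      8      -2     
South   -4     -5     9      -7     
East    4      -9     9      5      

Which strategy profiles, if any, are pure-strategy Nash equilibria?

A profile is a Nash equilibrium when each player is best-responding to the other.
The Row player's best responses — vs North: South (payoff 7); vs South: North (payoff 8); vs East: East (payoff 0); vs West: South (payoff 9).
The Column player's best responses — vs North: East (payoff 8); vs South: East (payoff 9); vs East: East (payoff 9).
The only mutual best response is (East, East); neither player gains by switching there.

(East, East)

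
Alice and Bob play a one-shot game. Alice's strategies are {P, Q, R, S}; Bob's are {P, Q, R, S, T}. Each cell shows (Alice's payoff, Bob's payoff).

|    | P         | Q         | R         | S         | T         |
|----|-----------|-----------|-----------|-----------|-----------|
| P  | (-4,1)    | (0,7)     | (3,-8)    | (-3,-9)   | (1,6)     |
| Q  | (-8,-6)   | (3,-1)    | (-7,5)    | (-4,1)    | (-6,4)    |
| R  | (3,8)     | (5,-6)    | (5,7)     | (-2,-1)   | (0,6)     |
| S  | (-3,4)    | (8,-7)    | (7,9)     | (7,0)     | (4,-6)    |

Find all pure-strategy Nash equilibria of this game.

(R, P) and (S, R)

A profile is a Nash equilibrium when each player is best-responding to the other.
Alice's best responses — vs P: R (payoff 3); vs Q: S (payoff 8); vs R: S (payoff 7); vs S: S (payoff 7); vs T: S (payoff 4).
Bob's best responses — vs P: Q (payoff 7); vs Q: R (payoff 5); vs R: P (payoff 8); vs S: R (payoff 9).
Mutual best responses occur at (R, P) and (S, R); at each, neither player gains by switching.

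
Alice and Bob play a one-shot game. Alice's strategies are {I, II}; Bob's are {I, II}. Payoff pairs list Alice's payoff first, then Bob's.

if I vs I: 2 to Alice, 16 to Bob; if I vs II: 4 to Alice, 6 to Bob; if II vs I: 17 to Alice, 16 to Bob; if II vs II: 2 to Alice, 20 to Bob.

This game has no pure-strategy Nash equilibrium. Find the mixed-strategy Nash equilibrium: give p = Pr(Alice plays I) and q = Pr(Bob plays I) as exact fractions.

p = 2/7, q = 2/17

Each player's mixing probability is pinned down by making the *other* player indifferent.
Bob indifferent between I and II: p·16 + (1−p)·16 = p·6 + (1−p)·20 ⟹ 16 + 0p = 20 + (-14)p ⟹ p = 2/7.
Alice indifferent between I and II: q·2 + (1−q)·4 = q·17 + (1−q)·2 ⟹ 4 + (-2)q = 2 + 15q ⟹ q = 2/17.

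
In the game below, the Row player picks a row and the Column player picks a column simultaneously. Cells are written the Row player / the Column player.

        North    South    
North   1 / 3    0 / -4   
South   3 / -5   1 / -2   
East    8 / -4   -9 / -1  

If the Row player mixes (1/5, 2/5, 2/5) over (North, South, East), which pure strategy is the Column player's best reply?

South

Compute the Column player's expected payoff from each pure strategy against the given mix.
North: (1/5)·3 + (2/5)·(-5) + (2/5)·(-4) = -3
South: (1/5)·(-4) + (2/5)·(-2) + (2/5)·(-1) = -2
Highest expected payoff is -2, from South.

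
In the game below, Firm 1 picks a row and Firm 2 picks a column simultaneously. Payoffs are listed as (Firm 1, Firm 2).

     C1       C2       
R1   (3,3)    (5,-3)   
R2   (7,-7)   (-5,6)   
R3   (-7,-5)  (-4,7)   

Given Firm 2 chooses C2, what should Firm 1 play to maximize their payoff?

R1

With Firm 2 fixed at C2, Firm 1's payoffs are: R1 → 5, R2 → -5, R3 → -4.
The maximum is 5, achieved by R1.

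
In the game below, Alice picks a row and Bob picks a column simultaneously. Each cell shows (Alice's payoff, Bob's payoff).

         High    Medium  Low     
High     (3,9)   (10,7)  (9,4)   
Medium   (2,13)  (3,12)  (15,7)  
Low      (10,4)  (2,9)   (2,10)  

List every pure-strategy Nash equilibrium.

No pure-strategy Nash equilibrium

Check mutual best responses: a cell is a NE iff neither player can gain by unilaterally deviating.
Alice's best responses — vs High: Low (payoff 10); vs Medium: High (payoff 10); vs Low: Medium (payoff 15).
Bob's best responses — vs High: High (payoff 9); vs Medium: High (payoff 13); vs Low: Low (payoff 10).
No cell has both players best-responding. For instance, Alice's best reply to Medium is High, but against High Bob prefers High over Medium.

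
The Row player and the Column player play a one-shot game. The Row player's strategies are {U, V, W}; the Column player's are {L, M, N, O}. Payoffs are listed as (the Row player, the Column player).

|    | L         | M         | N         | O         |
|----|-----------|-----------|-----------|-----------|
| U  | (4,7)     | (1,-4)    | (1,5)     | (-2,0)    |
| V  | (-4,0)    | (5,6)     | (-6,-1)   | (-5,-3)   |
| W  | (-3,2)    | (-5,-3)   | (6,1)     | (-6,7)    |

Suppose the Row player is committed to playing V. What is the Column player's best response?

M

With the Row player fixed at V, the Column player's payoffs are: L → 0, M → 6, N → -1, O → -3.
The maximum is 6, achieved by M.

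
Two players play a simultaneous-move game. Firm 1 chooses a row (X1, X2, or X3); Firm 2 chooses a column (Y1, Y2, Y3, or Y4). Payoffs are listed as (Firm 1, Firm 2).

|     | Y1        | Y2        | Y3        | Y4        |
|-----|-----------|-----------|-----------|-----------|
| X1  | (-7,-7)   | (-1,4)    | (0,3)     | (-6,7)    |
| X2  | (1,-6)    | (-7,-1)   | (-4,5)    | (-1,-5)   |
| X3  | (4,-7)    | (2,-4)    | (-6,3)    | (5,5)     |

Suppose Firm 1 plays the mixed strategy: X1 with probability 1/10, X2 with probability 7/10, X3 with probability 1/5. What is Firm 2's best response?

Y3

Compute Firm 2's expected payoff from each pure strategy against the given mix.
Y1: (1/10)·(-7) + (7/10)·(-6) + (1/5)·(-7) = -63/10
Y2: (1/10)·4 + (7/10)·(-1) + (1/5)·(-4) = -11/10
Y3: (1/10)·3 + (7/10)·5 + (1/5)·3 = 22/5
Y4: (1/10)·7 + (7/10)·(-5) + (1/5)·5 = -9/5
Highest expected payoff is 22/5, from Y3.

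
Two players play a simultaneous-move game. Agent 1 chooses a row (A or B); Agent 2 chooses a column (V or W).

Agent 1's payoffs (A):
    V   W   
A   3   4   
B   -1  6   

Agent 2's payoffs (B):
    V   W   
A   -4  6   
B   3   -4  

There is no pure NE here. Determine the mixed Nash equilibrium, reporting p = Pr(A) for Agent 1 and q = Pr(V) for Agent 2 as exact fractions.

Each player's mixing probability is pinned down by making the *other* player indifferent.
Agent 2 indifferent between V and W: p·(-4) + (1−p)·3 = p·6 + (1−p)·(-4) ⟹ 3 + (-7)p = (-4) + 10p ⟹ p = 7/17.
Agent 1 indifferent between A and B: q·3 + (1−q)·4 = q·(-1) + (1−q)·6 ⟹ 4 + (-1)q = 6 + (-7)q ⟹ q = 1/3.

p = 7/17, q = 1/3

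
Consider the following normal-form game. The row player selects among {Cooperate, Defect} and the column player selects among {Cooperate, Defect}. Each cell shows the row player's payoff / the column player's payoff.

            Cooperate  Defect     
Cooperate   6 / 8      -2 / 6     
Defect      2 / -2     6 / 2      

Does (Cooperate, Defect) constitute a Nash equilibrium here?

No

Holding the column player at Defect: the row player gets -2 from Cooperate but could get 6 by switching to Defect. The row player has a profitable deviation.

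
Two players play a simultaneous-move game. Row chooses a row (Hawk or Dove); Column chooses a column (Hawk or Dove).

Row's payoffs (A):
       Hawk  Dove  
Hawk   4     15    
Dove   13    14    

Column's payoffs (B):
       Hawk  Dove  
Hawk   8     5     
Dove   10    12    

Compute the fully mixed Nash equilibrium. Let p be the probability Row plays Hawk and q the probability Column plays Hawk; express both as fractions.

p = 2/5, q = 1/10

In a mixed NE each player is indifferent between their pure strategies, so the opponent's mix sets the indifference.
Column indifferent between Hawk and Dove: p·8 + (1−p)·10 = p·5 + (1−p)·12 ⟹ 10 + (-2)p = 12 + (-7)p ⟹ p = 2/5.
Row indifferent between Hawk and Dove: q·4 + (1−q)·15 = q·13 + (1−q)·14 ⟹ 15 + (-11)q = 14 + (-1)q ⟹ q = 1/10.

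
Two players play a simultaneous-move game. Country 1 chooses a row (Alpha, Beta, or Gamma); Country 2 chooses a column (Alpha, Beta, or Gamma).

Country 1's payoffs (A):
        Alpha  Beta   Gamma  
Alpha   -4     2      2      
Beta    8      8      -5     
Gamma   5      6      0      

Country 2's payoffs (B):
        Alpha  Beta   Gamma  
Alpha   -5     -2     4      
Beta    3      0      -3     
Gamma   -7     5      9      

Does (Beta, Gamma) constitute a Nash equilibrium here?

Holding Country 2 at Gamma: Country 1 gets -5 from Beta but could get 2 by switching to Alpha. Country 1 has a profitable deviation.

No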